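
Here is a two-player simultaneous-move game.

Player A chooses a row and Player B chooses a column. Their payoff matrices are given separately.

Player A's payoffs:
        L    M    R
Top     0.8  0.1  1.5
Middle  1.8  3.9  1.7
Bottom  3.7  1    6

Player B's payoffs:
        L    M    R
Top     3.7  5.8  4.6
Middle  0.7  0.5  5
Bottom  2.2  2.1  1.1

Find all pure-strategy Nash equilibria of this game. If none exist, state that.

For each strategy profile, look for a profitable unilateral deviation.
(Top, L): Player A can switch to Middle (0.8 → 1.8). Not NE.
(Top, M): Player A can switch to Middle (0.1 → 3.9). Not NE.
(Top, R): Player A can switch to Middle (1.5 → 1.7). Not NE.
(Middle, L): Player A can switch to Bottom (1.8 → 3.7). Not NE.
(Middle, M): Player B can switch to L (0.5 → 0.7). Not NE.
(Middle, R): Player A can switch to Bottom (1.7 → 6). Not NE.
(Bottom, L): Player A gets 3.7, best alternative 1.8; Player B gets 2.2, best alternative 2.1. No profitable deviation — NE.
(Bottom, M): Player A can switch to Middle (1 → 3.9). Not NE.
(Bottom, R): Player B can switch to L (1.1 → 2.2). Not NE.

The unique pure-strategy Nash equilibrium is (Bottom, L).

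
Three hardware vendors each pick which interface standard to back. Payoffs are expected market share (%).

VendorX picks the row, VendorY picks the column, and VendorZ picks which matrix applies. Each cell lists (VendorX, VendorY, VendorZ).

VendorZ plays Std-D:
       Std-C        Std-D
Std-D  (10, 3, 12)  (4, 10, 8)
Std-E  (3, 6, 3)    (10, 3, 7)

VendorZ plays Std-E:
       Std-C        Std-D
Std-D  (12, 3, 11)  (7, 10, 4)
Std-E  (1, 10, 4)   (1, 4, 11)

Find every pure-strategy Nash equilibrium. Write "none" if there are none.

There is no pure-strategy Nash equilibrium.

For each strategy profile, look for a profitable unilateral deviation.
(Std-D, Std-C, Std-D): VendorY can switch to Std-D (3 → 10). Not NE.
(Std-D, Std-C, Std-E): VendorY can switch to Std-D (3 → 10). Not NE.
(Std-D, Std-D, Std-D): VendorX can switch to Std-E (4 → 10). Not NE.
(Std-D, Std-D, Std-E): VendorZ can switch to Std-D (4 → 8). Not NE.
(Std-E, Std-C, Std-D): VendorX can switch to Std-D (3 → 10). Not NE.
(Std-E, Std-C, Std-E): VendorX can switch to Std-D (1 → 12). Not NE.
(Std-E, Std-D, Std-D): VendorY can switch to Std-C (3 → 6). Not NE.
(Std-E, Std-D, Std-E): VendorX can switch to Std-D (1 → 7). Not NE.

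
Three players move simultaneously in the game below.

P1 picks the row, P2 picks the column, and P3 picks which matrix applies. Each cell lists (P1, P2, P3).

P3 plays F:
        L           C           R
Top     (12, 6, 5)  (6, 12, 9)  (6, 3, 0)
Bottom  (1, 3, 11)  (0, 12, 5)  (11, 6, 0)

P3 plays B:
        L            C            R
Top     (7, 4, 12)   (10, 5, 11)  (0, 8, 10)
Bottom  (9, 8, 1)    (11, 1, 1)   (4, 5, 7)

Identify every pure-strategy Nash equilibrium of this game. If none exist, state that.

P1 against (L, F): payoffs 12, 1 → best response Top.
P1 against (L, B): payoffs 7, 9 → best response Bottom.
P1 against (C, F): payoffs 6, 0 → best response Top.
P1 against (C, B): payoffs 10, 11 → best response Bottom.
P1 against (R, F): payoffs 6, 11 → best response Bottom.
P1 against (R, B): payoffs 0, 4 → best response Bottom.
P2 against (Top, F): payoffs 6, 12, 3 → best response C.
P2 against (Top, B): payoffs 4, 5, 8 → best response R.
P2 against (Bottom, F): payoffs 3, 12, 6 → best response C.
P2 against (Bottom, B): payoffs 8, 1, 5 → best response L.
P3 against (Top, L): payoffs 5, 12 → best response B.
P3 against (Top, C): payoffs 9, 11 → best response B.
P3 against (Top, R): payoffs 0, 10 → best response B.
P3 against (Bottom, L): payoffs 11, 1 → best response F.
P3 against (Bottom, C): payoffs 5, 1 → best response F.
P3 against (Bottom, R): payoffs 0, 7 → best response B.
No profile is a mutual best response for all players.

none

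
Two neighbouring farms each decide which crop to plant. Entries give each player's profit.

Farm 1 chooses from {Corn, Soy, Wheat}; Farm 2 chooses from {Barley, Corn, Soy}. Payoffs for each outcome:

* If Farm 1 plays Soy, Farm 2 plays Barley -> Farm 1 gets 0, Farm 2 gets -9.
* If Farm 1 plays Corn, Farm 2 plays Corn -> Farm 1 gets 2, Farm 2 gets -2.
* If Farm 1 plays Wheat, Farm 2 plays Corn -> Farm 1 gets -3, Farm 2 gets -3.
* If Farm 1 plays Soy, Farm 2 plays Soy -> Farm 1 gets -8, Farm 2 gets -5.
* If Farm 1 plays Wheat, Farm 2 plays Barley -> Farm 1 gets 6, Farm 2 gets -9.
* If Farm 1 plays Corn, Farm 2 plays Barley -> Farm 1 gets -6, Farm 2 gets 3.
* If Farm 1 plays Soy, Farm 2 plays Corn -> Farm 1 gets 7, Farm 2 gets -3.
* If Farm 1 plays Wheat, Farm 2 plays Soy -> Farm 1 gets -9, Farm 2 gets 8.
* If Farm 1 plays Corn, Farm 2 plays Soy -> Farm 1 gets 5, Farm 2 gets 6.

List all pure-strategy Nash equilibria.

(Corn, Barley): Farm 1 can switch to Soy (-6 → 0). Not NE.
(Corn, Corn): Farm 1 can switch to Soy (2 → 7). Not NE.
(Corn, Soy): Farm 1 gets 5, best alternative -8; Farm 2 gets 6, best alternative 3. No profitable deviation — NE.
(Soy, Barley): Farm 1 can switch to Wheat (0 → 6). Not NE.
(Soy, Corn): Farm 1 gets 7, best alternative 2; Farm 2 gets -3, best alternative -5. No profitable deviation — NE.
(Soy, Soy): Farm 1 can switch to Corn (-8 → 5). Not NE.
(Wheat, Barley): Farm 2 can switch to Corn (-9 → -3). Not NE.
(Wheat, Corn): Farm 1 can switch to Corn (-3 → 2). Not NE.
(Wheat, Soy): Farm 1 can switch to Corn (-9 → 5). Not NE.

The pure Nash equilibria are (Corn, Soy), (Soy, Corn).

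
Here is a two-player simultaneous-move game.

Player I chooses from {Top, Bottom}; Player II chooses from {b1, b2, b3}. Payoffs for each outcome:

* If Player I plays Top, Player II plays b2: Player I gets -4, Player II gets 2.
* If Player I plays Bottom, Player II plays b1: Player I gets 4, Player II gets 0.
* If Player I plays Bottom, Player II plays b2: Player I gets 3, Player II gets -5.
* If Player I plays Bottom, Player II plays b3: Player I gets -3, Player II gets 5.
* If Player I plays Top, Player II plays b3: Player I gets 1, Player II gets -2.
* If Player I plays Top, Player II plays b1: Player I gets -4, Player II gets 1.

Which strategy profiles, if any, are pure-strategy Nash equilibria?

Player I against b1: payoffs -4, 4 → best response Bottom.
Player I against b2: payoffs -4, 3 → best response Bottom.
Player I against b3: payoffs 1, -3 → best response Top.
Player II against Top: payoffs 1, 2, -2 → best response b2.
Player II against Bottom: payoffs 0, -5, 5 → best response b3.
No profile is a mutual best response for all players.

No pure-strategy Nash equilibrium.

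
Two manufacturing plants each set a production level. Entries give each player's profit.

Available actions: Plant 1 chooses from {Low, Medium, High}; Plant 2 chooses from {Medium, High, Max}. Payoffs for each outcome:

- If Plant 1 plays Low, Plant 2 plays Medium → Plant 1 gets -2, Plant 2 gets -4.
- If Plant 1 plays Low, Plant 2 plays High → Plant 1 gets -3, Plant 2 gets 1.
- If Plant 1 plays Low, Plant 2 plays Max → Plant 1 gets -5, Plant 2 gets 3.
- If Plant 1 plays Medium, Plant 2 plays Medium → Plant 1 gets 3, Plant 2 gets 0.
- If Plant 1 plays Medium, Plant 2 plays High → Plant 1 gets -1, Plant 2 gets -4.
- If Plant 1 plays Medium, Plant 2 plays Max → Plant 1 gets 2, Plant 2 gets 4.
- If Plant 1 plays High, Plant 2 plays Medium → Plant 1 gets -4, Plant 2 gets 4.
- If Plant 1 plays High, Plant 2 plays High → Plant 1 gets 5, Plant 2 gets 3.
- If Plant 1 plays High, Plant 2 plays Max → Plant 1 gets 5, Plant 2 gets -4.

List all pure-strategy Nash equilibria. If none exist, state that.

Mark each player's best response to every combination of opponents' strategies; a profile where every player is best-responding is a pure Nash equilibrium.
Plant 1 against Medium: payoffs -2, 3, -4 → best response Medium.
Plant 1 against High: payoffs -3, -1, 5 → best response High.
Plant 1 against Max: payoffs -5, 2, 5 → best response High.
Plant 2 against Low: payoffs -4, 1, 3 → best response Max.
Plant 2 against Medium: payoffs 0, -4, 4 → best response Max.
Plant 2 against High: payoffs 4, 3, -4 → best response Medium.
No profile is a mutual best response for all players.

none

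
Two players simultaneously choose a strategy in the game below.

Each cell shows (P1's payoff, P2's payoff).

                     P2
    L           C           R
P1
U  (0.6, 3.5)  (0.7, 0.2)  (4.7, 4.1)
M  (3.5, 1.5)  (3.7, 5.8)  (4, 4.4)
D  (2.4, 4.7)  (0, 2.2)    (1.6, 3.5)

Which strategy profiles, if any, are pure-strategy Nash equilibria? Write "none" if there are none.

(U, L): P1 can switch to M (0.6 → 3.5). Not NE.
(U, C): P1 can switch to M (0.7 → 3.7). Not NE.
(U, R): P1 gets 4.7, best alternative 4; P2 gets 4.1, best alternative 3.5. No profitable deviation — NE.
(M, L): P2 can switch to C (1.5 → 5.8). Not NE.
(M, C): P1 gets 3.7, best alternative 0.7; P2 gets 5.8, best alternative 4.4. No profitable deviation — NE.
(M, R): P1 can switch to U (4 → 4.7). Not NE.
(D, L): P1 can switch to M (2.4 → 3.5). Not NE.
(D, C): P1 can switch to U (0 → 0.7). Not NE.
(D, R): P1 can switch to U (1.6 → 4.7). Not NE.

Pure-strategy Nash equilibria: (U, R); (M, C)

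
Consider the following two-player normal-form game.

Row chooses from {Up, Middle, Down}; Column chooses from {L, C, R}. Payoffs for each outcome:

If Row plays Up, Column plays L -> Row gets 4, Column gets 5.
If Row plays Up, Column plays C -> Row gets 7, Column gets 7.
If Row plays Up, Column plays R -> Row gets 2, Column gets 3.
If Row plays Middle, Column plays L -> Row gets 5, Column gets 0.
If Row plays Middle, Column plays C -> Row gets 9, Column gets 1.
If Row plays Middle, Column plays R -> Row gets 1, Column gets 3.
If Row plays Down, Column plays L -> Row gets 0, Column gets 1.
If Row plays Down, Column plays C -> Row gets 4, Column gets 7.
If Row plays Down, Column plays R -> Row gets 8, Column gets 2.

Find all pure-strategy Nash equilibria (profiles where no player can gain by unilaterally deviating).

(Up, L): Row can switch to Middle (4 → 5). Not NE.
(Up, C): Row can switch to Middle (7 → 9). Not NE.
(Up, R): Row can switch to Down (2 → 8). Not NE.
(Middle, L): Column can switch to C (0 → 1). Not NE.
(Middle, C): Column can switch to R (1 → 3). Not NE.
(Middle, R): Row can switch to Up (1 → 2). Not NE.
(Down, L): Row can switch to Up (0 → 4). Not NE.
(Down, C): Row can switch to Up (4 → 7). Not NE.
(Down, R): Column can switch to C (2 → 7). Not NE.

none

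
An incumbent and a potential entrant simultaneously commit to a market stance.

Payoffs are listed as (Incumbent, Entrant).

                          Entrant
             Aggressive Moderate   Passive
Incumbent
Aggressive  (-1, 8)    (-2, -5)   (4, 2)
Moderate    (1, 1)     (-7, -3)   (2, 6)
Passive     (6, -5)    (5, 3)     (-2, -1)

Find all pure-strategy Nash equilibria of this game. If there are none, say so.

Pure NE: (Passive, Moderate)

Check each profile: it is a Nash equilibrium iff no player can strictly gain by switching unilaterally.
(Aggressive, Aggressive): Incumbent can switch to Moderate (-1 → 1). Not NE.
(Aggressive, Moderate): Incumbent can switch to Passive (-2 → 5). Not NE.
(Aggressive, Passive): Entrant can switch to Aggressive (2 → 8). Not NE.
(Moderate, Aggressive): Incumbent can switch to Passive (1 → 6). Not NE.
(Moderate, Moderate): Incumbent can switch to Aggressive (-7 → -2). Not NE.
(Moderate, Passive): Incumbent can switch to Aggressive (2 → 4). Not NE.
(Passive, Aggressive): Entrant can switch to Moderate (-5 → 3). Not NE.
(Passive, Moderate): Incumbent gets 5, best alternative -2; Entrant gets 3, best alternative -1. No profitable deviation — NE.
(Passive, Passive): Incumbent can switch to Aggressive (-2 → 4). Not NE.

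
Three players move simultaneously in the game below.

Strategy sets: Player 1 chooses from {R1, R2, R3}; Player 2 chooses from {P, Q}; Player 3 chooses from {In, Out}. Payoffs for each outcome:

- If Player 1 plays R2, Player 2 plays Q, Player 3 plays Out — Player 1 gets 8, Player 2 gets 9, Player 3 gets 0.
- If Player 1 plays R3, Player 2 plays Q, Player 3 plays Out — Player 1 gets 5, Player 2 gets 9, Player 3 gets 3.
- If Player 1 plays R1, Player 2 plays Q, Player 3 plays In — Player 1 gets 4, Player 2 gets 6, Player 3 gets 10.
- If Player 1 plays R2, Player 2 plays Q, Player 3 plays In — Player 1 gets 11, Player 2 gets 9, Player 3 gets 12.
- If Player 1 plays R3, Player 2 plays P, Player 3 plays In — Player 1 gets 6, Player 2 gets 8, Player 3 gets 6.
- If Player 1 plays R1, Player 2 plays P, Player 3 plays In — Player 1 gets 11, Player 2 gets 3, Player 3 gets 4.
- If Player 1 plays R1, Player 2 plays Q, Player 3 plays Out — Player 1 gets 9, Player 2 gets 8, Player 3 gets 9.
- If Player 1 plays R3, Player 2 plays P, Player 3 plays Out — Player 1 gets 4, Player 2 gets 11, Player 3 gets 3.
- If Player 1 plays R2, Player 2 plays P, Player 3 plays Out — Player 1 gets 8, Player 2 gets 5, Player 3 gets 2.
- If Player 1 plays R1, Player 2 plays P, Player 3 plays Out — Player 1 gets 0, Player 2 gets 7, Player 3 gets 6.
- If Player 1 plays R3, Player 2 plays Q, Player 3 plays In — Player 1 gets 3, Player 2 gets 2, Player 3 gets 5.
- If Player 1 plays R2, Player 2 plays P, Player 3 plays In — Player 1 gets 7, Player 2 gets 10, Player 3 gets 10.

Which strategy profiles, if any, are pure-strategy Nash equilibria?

Player 1 against (P, In): payoffs 11, 7, 6 → best response R1.
Player 1 against (P, Out): payoffs 0, 8, 4 → best response R2.
Player 1 against (Q, In): payoffs 4, 11, 3 → best response R2.
Player 1 against (Q, Out): payoffs 9, 8, 5 → best response R1.
Player 2 against (R1, In): payoffs 3, 6 → best response Q.
Player 2 against (R1, Out): payoffs 7, 8 → best response Q.
Player 2 against (R2, In): payoffs 10, 9 → best response P.
Player 2 against (R2, Out): payoffs 5, 9 → best response Q.
Player 2 against (R3, In): payoffs 8, 2 → best response P.
Player 2 against (R3, Out): payoffs 11, 9 → best response P.
Player 3 against (R1, P): payoffs 4, 6 → best response Out.
Player 3 against (R1, Q): payoffs 10, 9 → best response In.
Player 3 against (R2, P): payoffs 10, 2 → best response In.
Player 3 against (R2, Q): payoffs 12, 0 → best response In.
Player 3 against (R3, P): payoffs 6, 3 → best response In.
Player 3 against (R3, Q): payoffs 5, 3 → best response In.
No profile is a mutual best response for all players.

This game has no pure Nash equilibrium.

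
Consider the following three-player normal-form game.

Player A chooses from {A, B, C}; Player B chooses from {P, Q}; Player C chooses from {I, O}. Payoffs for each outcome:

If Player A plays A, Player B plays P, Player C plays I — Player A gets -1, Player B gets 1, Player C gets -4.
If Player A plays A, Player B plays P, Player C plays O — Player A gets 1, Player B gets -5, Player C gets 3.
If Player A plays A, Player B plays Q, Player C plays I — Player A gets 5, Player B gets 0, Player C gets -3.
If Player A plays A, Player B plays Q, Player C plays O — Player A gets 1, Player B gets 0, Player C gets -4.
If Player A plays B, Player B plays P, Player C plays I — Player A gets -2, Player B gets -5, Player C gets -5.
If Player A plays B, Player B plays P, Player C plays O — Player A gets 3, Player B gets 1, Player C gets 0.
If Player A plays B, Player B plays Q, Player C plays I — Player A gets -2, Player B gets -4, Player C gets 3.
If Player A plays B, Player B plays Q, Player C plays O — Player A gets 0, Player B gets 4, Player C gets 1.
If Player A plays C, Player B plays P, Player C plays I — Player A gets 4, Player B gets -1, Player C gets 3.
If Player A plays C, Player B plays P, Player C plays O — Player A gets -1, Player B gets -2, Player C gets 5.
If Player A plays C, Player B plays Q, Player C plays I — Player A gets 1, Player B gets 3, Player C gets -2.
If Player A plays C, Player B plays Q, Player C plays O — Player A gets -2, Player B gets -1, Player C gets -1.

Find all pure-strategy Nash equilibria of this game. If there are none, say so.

There is no pure-strategy Nash equilibrium.

Check each profile: it is a Nash equilibrium iff no player can strictly gain by switching unilaterally.
(A, P, I): Player A can switch to C (-1 → 4). Not NE.
(A, P, O): Player A can switch to B (1 → 3). Not NE.
(A, Q, I): Player B can switch to P (0 → 1). Not NE.
(A, Q, O): Player C can switch to I (-4 → -3). Not NE.
(B, P, I): Player A can switch to A (-2 → -1). Not NE.
(B, P, O): Player B can switch to Q (1 → 4). Not NE.
(B, Q, I): Player A can switch to A (-2 → 5). Not NE.
(B, Q, O): Player A can switch to A (0 → 1). Not NE.
(The remaining 4 profiles each have a profitable deviation by the same check.)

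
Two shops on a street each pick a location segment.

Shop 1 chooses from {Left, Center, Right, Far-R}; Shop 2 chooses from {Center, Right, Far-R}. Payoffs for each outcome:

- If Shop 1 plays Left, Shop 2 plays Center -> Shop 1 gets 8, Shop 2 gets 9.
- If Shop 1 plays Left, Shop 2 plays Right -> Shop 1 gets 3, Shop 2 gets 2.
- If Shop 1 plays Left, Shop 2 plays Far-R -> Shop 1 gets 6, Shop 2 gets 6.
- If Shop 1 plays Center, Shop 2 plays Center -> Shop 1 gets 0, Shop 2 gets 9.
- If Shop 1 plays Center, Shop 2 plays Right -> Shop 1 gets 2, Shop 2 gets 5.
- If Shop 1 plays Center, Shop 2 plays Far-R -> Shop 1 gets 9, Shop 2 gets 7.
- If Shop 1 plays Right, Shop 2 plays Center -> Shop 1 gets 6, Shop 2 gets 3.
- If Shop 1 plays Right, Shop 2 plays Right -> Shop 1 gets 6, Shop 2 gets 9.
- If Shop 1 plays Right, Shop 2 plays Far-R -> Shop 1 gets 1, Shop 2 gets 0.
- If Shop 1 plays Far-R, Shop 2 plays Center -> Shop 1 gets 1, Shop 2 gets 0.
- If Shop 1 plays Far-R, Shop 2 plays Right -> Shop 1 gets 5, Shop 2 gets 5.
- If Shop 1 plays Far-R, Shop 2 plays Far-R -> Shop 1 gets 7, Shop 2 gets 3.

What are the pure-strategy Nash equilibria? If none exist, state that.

The pure Nash equilibria are (Left, Center), (Right, Right).

Check each profile: it is a Nash equilibrium iff no player can strictly gain by switching unilaterally.
(Left, Center): Shop 1 gets 8, best alternative 6; Shop 2 gets 9, best alternative 6. No profitable deviation — NE.
(Left, Right): Shop 1 can switch to Right (3 → 6). Not NE.
(Left, Far-R): Shop 1 can switch to Center (6 → 9). Not NE.
(Center, Center): Shop 1 can switch to Left (0 → 8). Not NE.
(Center, Right): Shop 1 can switch to Left (2 → 3). Not NE.
(Center, Far-R): Shop 2 can switch to Center (7 → 9). Not NE.
(Right, Center): Shop 1 can switch to Left (6 → 8). Not NE.
(Right, Right): Shop 1 gets 6, best alternative 5; Shop 2 gets 9, best alternative 3. No profitable deviation — NE.
(Right, Far-R): Shop 1 can switch to Left (1 → 6). Not NE.
(Far-R, Center): Shop 1 can switch to Left (1 → 8). Not NE.
(The remaining 2 profiles each have a profitable deviation by the same check.)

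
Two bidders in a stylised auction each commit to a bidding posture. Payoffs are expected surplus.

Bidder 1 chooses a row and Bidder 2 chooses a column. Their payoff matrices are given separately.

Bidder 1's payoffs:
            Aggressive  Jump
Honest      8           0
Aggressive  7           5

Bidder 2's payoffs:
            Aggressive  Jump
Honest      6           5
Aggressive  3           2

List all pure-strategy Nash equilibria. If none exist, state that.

Pure NE: (Honest, Aggressive)

Mark each player's best response to every combination of opponents' strategies; a profile where every player is best-responding is a pure Nash equilibrium.
Bidder 1 against Aggressive: payoffs 8, 7 → best response Honest.
Bidder 1 against Jump: payoffs 0, 5 → best response Aggressive.
Bidder 2 against Honest: payoffs 6, 5 → best response Aggressive.
Bidder 2 against Aggressive: payoffs 3, 2 → best response Aggressive.
Mutual best responses: (Honest, Aggressive).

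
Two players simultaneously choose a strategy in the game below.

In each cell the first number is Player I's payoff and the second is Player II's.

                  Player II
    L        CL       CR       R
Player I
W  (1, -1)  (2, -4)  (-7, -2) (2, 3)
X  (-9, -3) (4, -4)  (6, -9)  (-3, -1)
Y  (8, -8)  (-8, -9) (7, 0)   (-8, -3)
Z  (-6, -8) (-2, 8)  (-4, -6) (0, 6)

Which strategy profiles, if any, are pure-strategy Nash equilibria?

The pure Nash equilibria are (W, R) and (Y, CR).

For each player, find the best response to each opponent profile; mutual best responses are the pure NE.
Player I against L: payoffs 1, -9, 8, -6 → best response Y.
Player I against CL: payoffs 2, 4, -8, -2 → best response X.
Player I against CR: payoffs -7, 6, 7, -4 → best response Y.
Player I against R: payoffs 2, -3, -8, 0 → best response W.
Player II against W: payoffs -1, -4, -2, 3 → best response R.
Player II against X: payoffs -3, -4, -9, -1 → best response R.
Player II against Y: payoffs -8, -9, 0, -3 → best response CR.
Player II against Z: payoffs -8, 8, -6, 6 → best response CL.
Mutual best responses: (W, R); (Y, CR).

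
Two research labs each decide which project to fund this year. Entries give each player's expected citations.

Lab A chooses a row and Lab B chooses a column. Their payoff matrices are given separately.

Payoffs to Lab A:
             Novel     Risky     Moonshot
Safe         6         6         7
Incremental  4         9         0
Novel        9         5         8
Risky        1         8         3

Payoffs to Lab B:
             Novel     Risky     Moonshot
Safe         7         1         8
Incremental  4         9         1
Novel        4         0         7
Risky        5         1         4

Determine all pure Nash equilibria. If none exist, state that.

Pure-strategy Nash equilibria: (Incremental, Risky) and (Novel, Moonshot)

Lab A against Novel: payoffs 6, 4, 9, 1 → best response Novel.
Lab A against Risky: payoffs 6, 9, 5, 8 → best response Incremental.
Lab A against Moonshot: payoffs 7, 0, 8, 3 → best response Novel.
Lab B against Safe: payoffs 7, 1, 8 → best response Moonshot.
Lab B against Incremental: payoffs 4, 9, 1 → best response Risky.
Lab B against Novel: payoffs 4, 0, 7 → best response Moonshot.
Lab B against Risky: payoffs 5, 1, 4 → best response Novel.
Mutual best responses: (Incremental, Risky); (Novel, Moonshot).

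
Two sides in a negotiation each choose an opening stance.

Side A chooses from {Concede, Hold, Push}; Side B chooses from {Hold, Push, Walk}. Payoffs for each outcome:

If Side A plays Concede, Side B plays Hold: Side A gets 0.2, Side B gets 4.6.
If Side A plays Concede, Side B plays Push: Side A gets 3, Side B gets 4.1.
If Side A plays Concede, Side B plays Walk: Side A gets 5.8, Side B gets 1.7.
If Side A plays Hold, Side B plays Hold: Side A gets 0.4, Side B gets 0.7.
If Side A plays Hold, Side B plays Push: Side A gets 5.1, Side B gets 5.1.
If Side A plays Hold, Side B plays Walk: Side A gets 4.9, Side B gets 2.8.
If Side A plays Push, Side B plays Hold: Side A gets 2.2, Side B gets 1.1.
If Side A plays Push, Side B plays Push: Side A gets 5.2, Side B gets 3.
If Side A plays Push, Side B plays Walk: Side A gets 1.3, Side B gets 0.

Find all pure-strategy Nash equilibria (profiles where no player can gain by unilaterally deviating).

Side A against Hold: payoffs 0.2, 0.4, 2.2 → best response Push.
Side A against Push: payoffs 3, 5.1, 5.2 → best response Push.
Side A against Walk: payoffs 5.8, 4.9, 1.3 → best response Concede.
Side B against Concede: payoffs 4.6, 4.1, 1.7 → best response Hold.
Side B against Hold: payoffs 0.7, 5.1, 2.8 → best response Push.
Side B against Push: payoffs 1.1, 3, 0 → best response Push.
Mutual best responses: (Push, Push).

(Push, Push)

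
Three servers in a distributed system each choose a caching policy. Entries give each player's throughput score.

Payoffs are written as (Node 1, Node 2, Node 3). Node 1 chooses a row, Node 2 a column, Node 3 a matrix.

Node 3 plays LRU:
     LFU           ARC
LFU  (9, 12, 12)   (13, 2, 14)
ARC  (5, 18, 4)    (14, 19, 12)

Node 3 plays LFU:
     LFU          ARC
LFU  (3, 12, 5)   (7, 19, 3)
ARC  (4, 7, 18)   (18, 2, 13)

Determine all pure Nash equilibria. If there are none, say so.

(LFU, LFU, LRU): Node 1 gets 9, best alternative 5; Node 2 gets 12, best alternative 2; Node 3 gets 12, best alternative 5. No profitable deviation — NE.
(LFU, LFU, LFU): Node 1 can switch to ARC (3 → 4). Not NE.
(LFU, ARC, LRU): Node 1 can switch to ARC (13 → 14). Not NE.
(LFU, ARC, LFU): Node 1 can switch to ARC (7 → 18). Not NE.
(ARC, LFU, LRU): Node 1 can switch to LFU (5 → 9). Not NE.
(ARC, LFU, LFU): Node 1 gets 4, best alternative 3; Node 2 gets 7, best alternative 2; Node 3 gets 18, best alternative 4. No profitable deviation — NE.
(ARC, ARC, LRU): Node 3 can switch to LFU (12 → 13). Not NE.
(ARC, ARC, LFU): Node 2 can switch to LFU (2 → 7). Not NE.

Pure-strategy Nash equilibria: (LFU, LFU, LRU); (ARC, LFU, LFU)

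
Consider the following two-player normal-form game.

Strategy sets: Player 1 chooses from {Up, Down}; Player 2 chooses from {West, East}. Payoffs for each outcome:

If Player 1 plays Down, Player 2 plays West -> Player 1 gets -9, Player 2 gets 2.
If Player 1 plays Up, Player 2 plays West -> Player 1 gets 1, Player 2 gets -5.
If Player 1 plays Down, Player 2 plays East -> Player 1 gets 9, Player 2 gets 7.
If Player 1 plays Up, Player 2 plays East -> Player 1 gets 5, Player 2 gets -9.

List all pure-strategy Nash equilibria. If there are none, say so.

(Up, West) and (Down, East)

(Up, West): Player 1 gets 1, best alternative -9; Player 2 gets -5, best alternative -9. No profitable deviation — NE.
(Up, East): Player 1 can switch to Down (5 → 9). Not NE.
(Down, West): Player 1 can switch to Up (-9 → 1). Not NE.
(Down, East): Player 1 gets 9, best alternative 5; Player 2 gets 7, best alternative 2. No profitable deviation — NE.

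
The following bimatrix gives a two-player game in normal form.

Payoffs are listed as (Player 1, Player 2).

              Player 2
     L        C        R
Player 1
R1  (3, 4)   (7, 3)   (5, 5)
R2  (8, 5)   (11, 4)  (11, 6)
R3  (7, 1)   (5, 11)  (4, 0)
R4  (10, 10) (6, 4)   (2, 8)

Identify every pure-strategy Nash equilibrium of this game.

For each strategy profile, look for a profitable unilateral deviation.
(R1, L): Player 1 can switch to R2 (3 → 8). Not NE.
(R1, C): Player 1 can switch to R2 (7 → 11). Not NE.
(R1, R): Player 1 can switch to R2 (5 → 11). Not NE.
(R2, L): Player 1 can switch to R4 (8 → 10). Not NE.
(R2, C): Player 2 can switch to L (4 → 5). Not NE.
(R2, R): Player 1 gets 11, best alternative 5; Player 2 gets 6, best alternative 5. No profitable deviation — NE.
(R3, L): Player 1 can switch to R2 (7 → 8). Not NE.
(R3, C): Player 1 can switch to R1 (5 → 7). Not NE.
(R3, R): Player 1 can switch to R1 (4 → 5). Not NE.
(R4, L): Player 1 gets 10, best alternative 8; Player 2 gets 10, best alternative 8. No profitable deviation — NE.
(R4, C): Player 1 can switch to R1 (6 → 7). Not NE.
(R4, R): Player 1 can switch to R1 (2 → 5). Not NE.

Pure-strategy Nash equilibria: (R2, R), (R4, L)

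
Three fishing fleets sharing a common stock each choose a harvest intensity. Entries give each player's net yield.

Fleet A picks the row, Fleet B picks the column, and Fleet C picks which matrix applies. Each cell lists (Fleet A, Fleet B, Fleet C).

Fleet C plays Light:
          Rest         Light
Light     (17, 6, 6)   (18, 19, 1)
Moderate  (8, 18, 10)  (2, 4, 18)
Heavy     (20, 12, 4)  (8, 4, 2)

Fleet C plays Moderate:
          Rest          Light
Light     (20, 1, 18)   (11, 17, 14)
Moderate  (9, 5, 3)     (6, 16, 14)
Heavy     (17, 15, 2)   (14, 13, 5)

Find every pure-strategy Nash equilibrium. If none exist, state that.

For each strategy profile, look for a profitable unilateral deviation.
(Light, Rest, Light): Fleet A can switch to Heavy (17 → 20). Not NE.
(Light, Rest, Moderate): Fleet B can switch to Light (1 → 17). Not NE.
(Light, Light, Light): Fleet C can switch to Moderate (1 → 14). Not NE.
(Light, Light, Moderate): Fleet A can switch to Heavy (11 → 14). Not NE.
(Moderate, Rest, Light): Fleet A can switch to Light (8 → 17). Not NE.
(Moderate, Rest, Moderate): Fleet A can switch to Light (9 → 20). Not NE.
(Moderate, Light, Light): Fleet A can switch to Light (2 → 18). Not NE.
(Moderate, Light, Moderate): Fleet A can switch to Light (6 → 11). Not NE.
(Heavy, Rest, Light): Fleet A gets 20, best alternative 17; Fleet B gets 12, best alternative 4; Fleet C gets 4, best alternative 2. No profitable deviation — NE.
(Heavy, Rest, Moderate): Fleet A can switch to Light (17 → 20). Not NE.
(Heavy, Light, Light): Fleet A can switch to Light (8 → 18). Not NE.
(Heavy, Light, Moderate): Fleet B can switch to Rest (13 → 15). Not NE.

Pure NE: (Heavy, Rest, Light)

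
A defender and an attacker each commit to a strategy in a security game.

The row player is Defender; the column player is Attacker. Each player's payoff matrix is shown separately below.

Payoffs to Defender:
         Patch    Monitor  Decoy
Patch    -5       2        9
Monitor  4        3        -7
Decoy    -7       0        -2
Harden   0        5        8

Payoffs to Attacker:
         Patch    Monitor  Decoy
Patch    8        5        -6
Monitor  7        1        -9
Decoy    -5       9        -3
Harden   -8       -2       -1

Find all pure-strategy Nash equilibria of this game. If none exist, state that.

Pure NE: (Monitor, Patch)

Defender against Patch: payoffs -5, 4, -7, 0 → best response Monitor.
Defender against Monitor: payoffs 2, 3, 0, 5 → best response Harden.
Defender against Decoy: payoffs 9, -7, -2, 8 → best response Patch.
Attacker against Patch: payoffs 8, 5, -6 → best response Patch.
Attacker against Monitor: payoffs 7, 1, -9 → best response Patch.
Attacker against Decoy: payoffs -5, 9, -3 → best response Monitor.
Attacker against Harden: payoffs -8, -2, -1 → best response Decoy.
Mutual best responses: (Monitor, Patch).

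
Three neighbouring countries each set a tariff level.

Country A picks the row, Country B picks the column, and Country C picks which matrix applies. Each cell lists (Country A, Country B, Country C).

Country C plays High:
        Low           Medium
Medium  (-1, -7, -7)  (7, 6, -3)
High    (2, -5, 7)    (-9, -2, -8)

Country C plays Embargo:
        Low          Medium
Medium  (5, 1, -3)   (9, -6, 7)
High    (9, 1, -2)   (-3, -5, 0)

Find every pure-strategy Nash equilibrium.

There is no pure-strategy Nash equilibrium.

(Medium, Low, High): Country A can switch to High (-1 → 2). Not NE.
(Medium, Low, Embargo): Country A can switch to High (5 → 9). Not NE.
(Medium, Medium, High): Country C can switch to Embargo (-3 → 7). Not NE.
(Medium, Medium, Embargo): Country B can switch to Low (-6 → 1). Not NE.
(High, Low, High): Country B can switch to Medium (-5 → -2). Not NE.
(High, Low, Embargo): Country C can switch to High (-2 → 7). Not NE.
(High, Medium, High): Country A can switch to Medium (-9 → 7). Not NE.
(High, Medium, Embargo): Country A can switch to Medium (-3 → 9). Not NE.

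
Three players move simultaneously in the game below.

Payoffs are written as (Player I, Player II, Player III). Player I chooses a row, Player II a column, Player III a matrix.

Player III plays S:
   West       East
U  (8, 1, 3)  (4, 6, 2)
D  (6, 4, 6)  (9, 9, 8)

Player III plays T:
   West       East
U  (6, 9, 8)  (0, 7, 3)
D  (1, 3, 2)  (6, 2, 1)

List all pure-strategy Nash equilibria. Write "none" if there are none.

Player I against (West, S): payoffs 8, 6 → best response U.
Player I against (West, T): payoffs 6, 1 → best response U.
Player I against (East, S): payoffs 4, 9 → best response D.
Player I against (East, T): payoffs 0, 6 → best response D.
Player II against (U, S): payoffs 1, 6 → best response East.
Player II against (U, T): payoffs 9, 7 → best response West.
Player II against (D, S): payoffs 4, 9 → best response East.
Player II against (D, T): payoffs 3, 2 → best response West.
Player III against (U, West): payoffs 3, 8 → best response T.
Player III against (U, East): payoffs 2, 3 → best response T.
Player III against (D, West): payoffs 6, 2 → best response S.
Player III against (D, East): payoffs 8, 1 → best response S.
Mutual best responses: (U, West, T); (D, East, S).

Pure-strategy Nash equilibria: (U, West, T); (D, East, S)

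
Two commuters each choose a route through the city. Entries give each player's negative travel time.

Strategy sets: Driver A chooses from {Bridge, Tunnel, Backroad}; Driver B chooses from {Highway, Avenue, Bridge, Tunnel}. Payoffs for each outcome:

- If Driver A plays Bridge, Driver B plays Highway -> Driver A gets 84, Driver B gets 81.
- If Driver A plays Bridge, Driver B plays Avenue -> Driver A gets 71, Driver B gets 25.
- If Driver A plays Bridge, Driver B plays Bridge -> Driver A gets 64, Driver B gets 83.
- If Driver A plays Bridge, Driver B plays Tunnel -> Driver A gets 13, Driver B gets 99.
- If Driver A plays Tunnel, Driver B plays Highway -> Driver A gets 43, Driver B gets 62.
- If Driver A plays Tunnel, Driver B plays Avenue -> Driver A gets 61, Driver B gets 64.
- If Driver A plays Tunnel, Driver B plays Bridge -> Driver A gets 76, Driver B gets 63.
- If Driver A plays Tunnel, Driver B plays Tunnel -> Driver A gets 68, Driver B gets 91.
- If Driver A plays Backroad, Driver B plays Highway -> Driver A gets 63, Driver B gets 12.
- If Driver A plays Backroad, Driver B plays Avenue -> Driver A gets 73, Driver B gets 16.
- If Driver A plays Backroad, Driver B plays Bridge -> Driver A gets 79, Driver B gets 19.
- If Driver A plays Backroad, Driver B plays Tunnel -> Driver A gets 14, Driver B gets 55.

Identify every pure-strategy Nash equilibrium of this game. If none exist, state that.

(Bridge, Highway): Driver B can switch to Bridge (81 → 83). Not NE.
(Bridge, Avenue): Driver A can switch to Backroad (71 → 73). Not NE.
(Bridge, Bridge): Driver A can switch to Tunnel (64 → 76). Not NE.
(Bridge, Tunnel): Driver A can switch to Tunnel (13 → 68). Not NE.
(Tunnel, Highway): Driver A can switch to Bridge (43 → 84). Not NE.
(Tunnel, Avenue): Driver A can switch to Bridge (61 → 71). Not NE.
(Tunnel, Tunnel): Driver A gets 68, best alternative 14; Driver B gets 91, best alternative 64. No profitable deviation — NE.
(The remaining 5 profiles each have a profitable deviation by the same check.)

Pure NE: (Tunnel, Tunnel)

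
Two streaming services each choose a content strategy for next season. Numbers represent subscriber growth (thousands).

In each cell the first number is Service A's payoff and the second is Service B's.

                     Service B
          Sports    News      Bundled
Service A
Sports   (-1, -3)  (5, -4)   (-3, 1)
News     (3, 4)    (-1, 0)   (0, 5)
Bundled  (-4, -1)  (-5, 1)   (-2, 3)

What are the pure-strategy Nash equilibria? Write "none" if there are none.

Service A against Sports: payoffs -1, 3, -4 → best response News.
Service A against News: payoffs 5, -1, -5 → best response Sports.
Service A against Bundled: payoffs -3, 0, -2 → best response News.
Service B against Sports: payoffs -3, -4, 1 → best response Bundled.
Service B against News: payoffs 4, 0, 5 → best response Bundled.
Service B against Bundled: payoffs -1, 1, 3 → best response Bundled.
Mutual best responses: (News, Bundled).

Pure NE: (News, Bundled)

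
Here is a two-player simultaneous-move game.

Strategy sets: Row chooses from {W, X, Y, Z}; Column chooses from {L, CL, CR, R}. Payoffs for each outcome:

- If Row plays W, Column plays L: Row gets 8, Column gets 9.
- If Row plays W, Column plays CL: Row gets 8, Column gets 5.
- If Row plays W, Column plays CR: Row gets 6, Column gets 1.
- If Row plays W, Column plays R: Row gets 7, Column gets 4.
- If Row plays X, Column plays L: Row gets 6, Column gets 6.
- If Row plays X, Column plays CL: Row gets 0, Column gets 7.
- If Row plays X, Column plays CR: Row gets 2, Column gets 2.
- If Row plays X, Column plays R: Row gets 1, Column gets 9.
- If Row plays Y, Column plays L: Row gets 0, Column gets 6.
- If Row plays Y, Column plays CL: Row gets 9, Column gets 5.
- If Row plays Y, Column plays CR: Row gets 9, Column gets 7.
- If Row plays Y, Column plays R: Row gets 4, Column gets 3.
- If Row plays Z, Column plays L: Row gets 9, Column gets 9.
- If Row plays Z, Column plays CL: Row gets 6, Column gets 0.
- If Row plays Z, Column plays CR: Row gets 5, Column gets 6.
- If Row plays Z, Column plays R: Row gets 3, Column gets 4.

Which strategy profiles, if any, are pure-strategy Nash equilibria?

The pure Nash equilibria are (Y, CR) and (Z, L).

(W, L): Row can switch to Z (8 → 9). Not NE.
(W, CL): Row can switch to Y (8 → 9). Not NE.
(W, CR): Row can switch to Y (6 → 9). Not NE.
(W, R): Column can switch to L (4 → 9). Not NE.
(X, L): Row can switch to W (6 → 8). Not NE.
(X, CL): Row can switch to W (0 → 8). Not NE.
(X, CR): Row can switch to W (2 → 6). Not NE.
(X, R): Row can switch to W (1 → 7). Not NE.
(Y, L): Row can switch to W (0 → 8). Not NE.
(Y, CL): Column can switch to L (5 → 6). Not NE.
(Y, CR): Row gets 9, best alternative 6; Column gets 7, best alternative 6. No profitable deviation — NE.
(Z, L): Row gets 9, best alternative 8; Column gets 9, best alternative 6. No profitable deviation — NE.
(The remaining 4 profiles each have a profitable deviation by the same check.)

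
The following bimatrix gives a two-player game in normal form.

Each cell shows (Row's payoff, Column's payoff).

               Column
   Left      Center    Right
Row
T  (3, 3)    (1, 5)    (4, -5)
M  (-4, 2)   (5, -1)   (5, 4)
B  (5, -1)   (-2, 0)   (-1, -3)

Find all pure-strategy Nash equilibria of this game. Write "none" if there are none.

(M, Right)

Mark each player's best response to every combination of opponents' strategies; a profile where every player is best-responding is a pure Nash equilibrium.
Row against Left: payoffs 3, -4, 5 → best response B.
Row against Center: payoffs 1, 5, -2 → best response M.
Row against Right: payoffs 4, 5, -1 → best response M.
Column against T: payoffs 3, 5, -5 → best response Center.
Column against M: payoffs 2, -1, 4 → best response Right.
Column against B: payoffs -1, 0, -3 → best response Center.
Mutual best responses: (M, Right).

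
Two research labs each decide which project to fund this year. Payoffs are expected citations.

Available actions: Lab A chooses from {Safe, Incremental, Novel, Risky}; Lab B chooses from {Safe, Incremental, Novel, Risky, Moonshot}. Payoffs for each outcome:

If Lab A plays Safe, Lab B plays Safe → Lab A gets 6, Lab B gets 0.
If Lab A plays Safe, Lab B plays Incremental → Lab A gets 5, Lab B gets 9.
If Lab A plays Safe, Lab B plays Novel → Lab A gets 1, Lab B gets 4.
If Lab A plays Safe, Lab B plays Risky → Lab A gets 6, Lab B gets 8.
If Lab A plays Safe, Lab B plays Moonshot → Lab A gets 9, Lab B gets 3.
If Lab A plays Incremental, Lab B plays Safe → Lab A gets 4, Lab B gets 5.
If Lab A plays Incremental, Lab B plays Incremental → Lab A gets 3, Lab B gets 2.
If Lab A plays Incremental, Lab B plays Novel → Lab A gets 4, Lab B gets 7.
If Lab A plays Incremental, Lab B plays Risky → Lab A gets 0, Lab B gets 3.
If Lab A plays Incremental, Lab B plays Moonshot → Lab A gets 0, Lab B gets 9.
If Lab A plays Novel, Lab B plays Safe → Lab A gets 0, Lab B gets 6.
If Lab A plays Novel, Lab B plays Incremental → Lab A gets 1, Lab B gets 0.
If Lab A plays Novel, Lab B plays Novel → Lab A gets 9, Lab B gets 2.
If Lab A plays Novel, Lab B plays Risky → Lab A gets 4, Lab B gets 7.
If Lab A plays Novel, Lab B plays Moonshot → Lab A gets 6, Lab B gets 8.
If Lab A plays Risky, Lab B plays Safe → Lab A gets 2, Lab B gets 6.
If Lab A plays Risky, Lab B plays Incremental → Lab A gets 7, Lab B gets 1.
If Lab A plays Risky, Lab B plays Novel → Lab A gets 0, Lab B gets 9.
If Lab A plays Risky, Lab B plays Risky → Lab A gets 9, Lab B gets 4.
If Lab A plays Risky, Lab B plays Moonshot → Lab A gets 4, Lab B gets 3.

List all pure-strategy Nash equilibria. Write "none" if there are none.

This game has no pure Nash equilibrium.

(Safe, Safe): Lab B can switch to Incremental (0 → 9). Not NE.
(Safe, Incremental): Lab A can switch to Risky (5 → 7). Not NE.
(Safe, Novel): Lab A can switch to Incremental (1 → 4). Not NE.
(Safe, Risky): Lab A can switch to Risky (6 → 9). Not NE.
(Safe, Moonshot): Lab B can switch to Incremental (3 → 9). Not NE.
(Incremental, Safe): Lab A can switch to Safe (4 → 6). Not NE.
(Incremental, Incremental): Lab A can switch to Safe (3 → 5). Not NE.
(Incremental, Novel): Lab A can switch to Novel (4 → 9). Not NE.
(The remaining 12 profiles each have a profitable deviation by the same check.)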